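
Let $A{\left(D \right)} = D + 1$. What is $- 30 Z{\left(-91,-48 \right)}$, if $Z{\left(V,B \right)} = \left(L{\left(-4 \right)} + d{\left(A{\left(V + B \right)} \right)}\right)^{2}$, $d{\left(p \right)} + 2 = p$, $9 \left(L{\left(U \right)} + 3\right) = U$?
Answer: $- \frac{16666810}{27} \approx -6.1729 \cdot 10^{5}$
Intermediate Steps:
$L{\left(U \right)} = -3 + \frac{U}{9}$
$A{\left(D \right)} = 1 + D$
$d{\left(p \right)} = -2 + p$
$Z{\left(V,B \right)} = \left(- \frac{40}{9} + B + V\right)^{2}$ ($Z{\left(V,B \right)} = \left(\left(-3 + \frac{1}{9} \left(-4\right)\right) - \left(1 - B - V\right)\right)^{2} = \left(\left(-3 - \frac{4}{9}\right) - \left(1 - B - V\right)\right)^{2} = \left(- \frac{31}{9} - \left(1 - B - V\right)\right)^{2} = \left(- \frac{31}{9} + \left(-1 + B + V\right)\right)^{2} = \left(- \frac{40}{9} + B + V\right)^{2}$)
$- 30 Z{\left(-91,-48 \right)} = - 30 \frac{\left(-40 + 9 \left(-48\right) + 9 \left(-91\right)\right)^{2}}{81} = - 30 \frac{\left(-40 - 432 - 819\right)^{2}}{81} = - 30 \frac{\left(-1291\right)^{2}}{81} = - 30 \cdot \frac{1}{81} \cdot 1666681 = \left(-30\right) \frac{1666681}{81} = - \frac{16666810}{27}$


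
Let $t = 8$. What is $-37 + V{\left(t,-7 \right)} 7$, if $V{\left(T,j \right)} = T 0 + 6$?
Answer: $5$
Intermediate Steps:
$V{\left(T,j \right)} = 6$ ($V{\left(T,j \right)} = 0 + 6 = 6$)
$-37 + V{\left(t,-7 \right)} 7 = -37 + 6 \cdot 7 = -37 + 42 = 5$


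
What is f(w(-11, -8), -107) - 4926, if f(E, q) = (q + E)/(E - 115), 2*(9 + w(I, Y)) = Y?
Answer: -78801/16 ≈ -4925.1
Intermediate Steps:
w(I, Y) = -9 + Y/2
f(E, q) = (E + q)/(-115 + E)
f(w(-11, -8), -107) - 4926 = ((-9 + (½)*(-8)) - 107)/(-115 + (-9 + (½)*(-8))) - 4926 = ((-9 - 4) - 107)/(-115 + (-9 - 4)) - 1*4926 = (-13 - 107)/(-115 - 13) - 4926 = -120/(-128) - 4926 = -1/128*(-120) - 4926 = 15/16 - 4926 = -78801/16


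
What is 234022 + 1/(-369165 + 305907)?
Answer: 14803763675/63258 ≈ 2.3402e+5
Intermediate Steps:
234022 + 1/(-369165 + 305907) = 234022 + 1/(-63258) = 234022 - 1/63258 = 14803763675/63258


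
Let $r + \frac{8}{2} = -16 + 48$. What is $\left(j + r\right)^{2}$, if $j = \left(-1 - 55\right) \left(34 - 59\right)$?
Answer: $2039184$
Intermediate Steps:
$r = 28$ ($r = -4 + \left(-16 + 48\right) = -4 + 32 = 28$)
$j = 1400$ ($j = \left(-56\right) \left(-25\right) = 1400$)
$\left(j + r\right)^{2} = \left(1400 + 28\right)^{2} = 1428^{2} = 2039184$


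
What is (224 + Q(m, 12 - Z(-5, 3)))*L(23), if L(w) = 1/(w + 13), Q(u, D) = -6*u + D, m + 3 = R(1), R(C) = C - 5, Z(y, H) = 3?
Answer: 275/36 ≈ 7.6389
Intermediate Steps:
R(C) = -5 + C
m = -7 (m = -3 + (-5 + 1) = -3 - 4 = -7)
Q(u, D) = D - 6*u
L(w) = 1/(13 + w)
(224 + Q(m, 12 - Z(-5, 3)))*L(23) = (224 + ((12 - 1*3) - 6*(-7)))/(13 + 23) = (224 + ((12 - 3) + 42))/36 = (224 + (9 + 42))*(1/36) = (224 + 51)*(1/36) = 275*(1/36) = 275/36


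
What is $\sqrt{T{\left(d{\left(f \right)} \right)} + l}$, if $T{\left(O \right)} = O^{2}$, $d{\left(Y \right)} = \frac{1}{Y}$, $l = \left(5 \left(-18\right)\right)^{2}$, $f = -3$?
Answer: $\frac{\sqrt{72901}}{3} \approx 90.001$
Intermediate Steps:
$l = 8100$ ($l = \left(-90\right)^{2} = 8100$)
$\sqrt{T{\left(d{\left(f \right)} \right)} + l} = \sqrt{\left(\frac{1}{-3}\right)^{2} + 8100} = \sqrt{\left(- \frac{1}{3}\right)^{2} + 8100} = \sqrt{\frac{1}{9} + 8100} = \sqrt{\frac{72901}{9}} = \frac{\sqrt{72901}}{3}$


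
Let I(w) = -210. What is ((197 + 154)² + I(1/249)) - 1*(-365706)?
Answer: 488697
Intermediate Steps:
((197 + 154)² + I(1/249)) - 1*(-365706) = ((197 + 154)² - 210) - 1*(-365706) = (351² - 210) + 365706 = (123201 - 210) + 365706 = 122991 + 365706 = 488697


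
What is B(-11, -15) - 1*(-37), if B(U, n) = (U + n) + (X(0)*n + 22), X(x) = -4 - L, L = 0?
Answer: 93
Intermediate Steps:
X(x) = -4 (X(x) = -4 - 1*0 = -4 + 0 = -4)
B(U, n) = 22 + U - 3*n (B(U, n) = (U + n) + (-4*n + 22) = (U + n) + (22 - 4*n) = 22 + U - 3*n)
B(-11, -15) - 1*(-37) = (22 - 11 - 3*(-15)) - 1*(-37) = (22 - 11 + 45) + 37 = 56 + 37 = 93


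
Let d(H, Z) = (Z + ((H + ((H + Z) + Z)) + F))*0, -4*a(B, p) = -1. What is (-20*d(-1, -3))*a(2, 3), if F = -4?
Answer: 0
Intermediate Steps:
a(B, p) = 1/4 (a(B, p) = -1/4*(-1) = 1/4)
d(H, Z) = 0 (d(H, Z) = (Z + ((H + ((H + Z) + Z)) - 4))*0 = (Z + ((H + (H + 2*Z)) - 4))*0 = (Z + ((2*H + 2*Z) - 4))*0 = (Z + (-4 + 2*H + 2*Z))*0 = (-4 + 2*H + 3*Z)*0 = 0)
(-20*d(-1, -3))*a(2, 3) = -20*0*(1/4) = 0*(1/4) = 0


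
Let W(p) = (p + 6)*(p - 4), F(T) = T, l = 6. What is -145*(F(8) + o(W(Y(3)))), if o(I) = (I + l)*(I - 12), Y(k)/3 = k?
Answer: -741095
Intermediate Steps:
Y(k) = 3*k
W(p) = (-4 + p)*(6 + p) (W(p) = (6 + p)*(-4 + p) = (-4 + p)*(6 + p))
o(I) = (-12 + I)*(6 + I) (o(I) = (I + 6)*(I - 12) = (6 + I)*(-12 + I) = (-12 + I)*(6 + I))
-145*(F(8) + o(W(Y(3)))) = -145*(8 + (-72 + (-24 + (3*3)² + 2*(3*3))² - 6*(-24 + (3*3)² + 2*(3*3)))) = -145*(8 + (-72 + (-24 + 9² + 2*9)² - 6*(-24 + 9² + 2*9))) = -145*(8 + (-72 + (-24 + 81 + 18)² - 6*(-24 + 81 + 18))) = -145*(8 + (-72 + 75² - 6*75)) = -145*(8 + (-72 + 5625 - 450)) = -145*(8 + 5103) = -145*5111 = -741095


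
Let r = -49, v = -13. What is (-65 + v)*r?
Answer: 3822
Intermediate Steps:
(-65 + v)*r = (-65 - 13)*(-49) = -78*(-49) = 3822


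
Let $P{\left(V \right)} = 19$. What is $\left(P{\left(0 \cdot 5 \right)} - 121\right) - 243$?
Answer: $-345$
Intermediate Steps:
$\left(P{\left(0 \cdot 5 \right)} - 121\right) - 243 = \left(19 - 121\right) - 243 = -102 - 243 = -345$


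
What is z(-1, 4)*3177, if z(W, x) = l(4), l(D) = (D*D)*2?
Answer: 101664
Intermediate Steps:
l(D) = 2*D² (l(D) = D²*2 = 2*D²)
z(W, x) = 32 (z(W, x) = 2*4² = 2*16 = 32)
z(-1, 4)*3177 = 32*3177 = 101664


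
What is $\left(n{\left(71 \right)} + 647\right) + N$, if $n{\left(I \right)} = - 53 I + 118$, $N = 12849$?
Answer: $9851$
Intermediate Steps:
$n{\left(I \right)} = 118 - 53 I$
$\left(n{\left(71 \right)} + 647\right) + N = \left(\left(118 - 3763\right) + 647\right) + 12849 = \left(-3645 + 647\right) + 12849 = -2998 + 12849 = 9851$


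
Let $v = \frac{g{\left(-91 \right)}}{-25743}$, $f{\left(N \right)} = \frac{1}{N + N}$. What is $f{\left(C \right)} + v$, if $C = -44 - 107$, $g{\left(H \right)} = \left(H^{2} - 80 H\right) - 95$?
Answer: $- \frac{4696475}{7774386} \approx -0.6041$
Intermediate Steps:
$g{\left(H \right)} = -95 + H^{2} - 80 H$
$C = -151$ ($C = -44 - 107 = -151$)
$f{\left(N \right)} = \frac{1}{2 N}$
$v = - \frac{15466}{25743}$ ($v = \frac{-95 + \left(-91\right)^{2} - -7280}{-25743} = \left(-95 + 8281 + 7280\right) \left(- \frac{1}{25743}\right) = 15466 \left(- \frac{1}{25743}\right) = - \frac{15466}{25743} \approx -0.60078$)
$f{\left(C \right)} + v = \frac{1}{2 \left(-151\right)} - \frac{15466}{25743} = \frac{1}{2} \left(- \frac{1}{151}\right) - \frac{15466}{25743} = - \frac{1}{302} - \frac{15466}{25743} = - \frac{4696475}{7774386}$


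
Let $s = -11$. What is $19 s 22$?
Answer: $-4598$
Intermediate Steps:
$19 s 22 = 19 \left(-11\right) 22 = \left(-209\right) 22 = -4598$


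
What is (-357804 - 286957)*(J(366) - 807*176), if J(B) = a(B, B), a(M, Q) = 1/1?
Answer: 91576049591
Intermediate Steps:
a(M, Q) = 1
J(B) = 1
(-357804 - 286957)*(J(366) - 807*176) = (-357804 - 286957)*(1 - 807*176) = -644761*(1 - 142032) = -644761*(-142031) = 91576049591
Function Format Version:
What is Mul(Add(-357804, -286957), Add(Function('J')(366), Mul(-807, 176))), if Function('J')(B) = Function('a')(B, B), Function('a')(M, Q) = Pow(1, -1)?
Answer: 91576049591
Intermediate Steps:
Function('a')(M, Q) = 1
Function('J')(B) = 1
Mul(Add(-357804, -286957), Add(Function('J')(366), Mul(-807, 176))) = Mul(Add(-357804, -286957), Add(1, Mul(-807, 176))) = Mul(-644761, Add(1, -142032)) = Mul(-644761, -142031) = 91576049591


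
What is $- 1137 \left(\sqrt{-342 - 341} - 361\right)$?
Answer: $410457 - 1137 i \sqrt{683} \approx 4.1046 \cdot 10^{5} - 29715.0 i$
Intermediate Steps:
$- 1137 \left(\sqrt{-342 - 341} - 361\right) = - 1137 \left(\sqrt{-683} - 361\right) = - 1137 \left(i \sqrt{683} - 361\right) = - 1137 \left(-361 + i \sqrt{683}\right) = 410457 - 1137 i \sqrt{683}$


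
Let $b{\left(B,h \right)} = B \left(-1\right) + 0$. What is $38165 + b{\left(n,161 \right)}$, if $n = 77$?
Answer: $38088$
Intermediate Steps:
$b{\left(B,h \right)} = - B$ ($b{\left(B,h \right)} = - B + 0 = - B$)
$38165 + b{\left(n,161 \right)} = 38165 - 77 = 38088$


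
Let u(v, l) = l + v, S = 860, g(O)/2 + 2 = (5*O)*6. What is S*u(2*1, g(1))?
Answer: 49880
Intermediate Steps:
g(O) = -4 + 60*O (g(O) = -4 + 2*((5*O)*6) = -4 + 2*(30*O) = -4 + 60*O)
S*u(2*1, g(1)) = 860*((-4 + 60*1) + 2*1) = 860*((-4 + 60) + 2) = 860*(56 + 2) = 860*58 = 49880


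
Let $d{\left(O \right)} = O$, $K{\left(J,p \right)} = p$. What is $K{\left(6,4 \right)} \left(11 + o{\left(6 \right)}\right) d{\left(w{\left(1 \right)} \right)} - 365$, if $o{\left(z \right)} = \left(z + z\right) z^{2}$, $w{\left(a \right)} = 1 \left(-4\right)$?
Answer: $-7453$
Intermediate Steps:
$w{\left(a \right)} = -4$
$o{\left(z \right)} = 2 z^{3}$ ($o{\left(z \right)} = 2 z z^{2} = 2 z^{3}$)
$K{\left(6,4 \right)} \left(11 + o{\left(6 \right)}\right) d{\left(w{\left(1 \right)} \right)} - 365 = 4 \left(11 + 2 \cdot 6^{3}\right) \left(-4\right) - 365 = 4 \left(11 + 2 \cdot 216\right) \left(-4\right) - 365 = 4 \left(11 + 432\right) \left(-4\right) - 365 = 4 \cdot 443 \left(-4\right) - 365 = 1772 \left(-4\right) - 365 = -7088 - 365 = -7453$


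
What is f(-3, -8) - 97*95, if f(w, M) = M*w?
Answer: -9191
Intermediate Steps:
f(-3, -8) - 97*95 = -8*(-3) - 97*95 = 24 - 9215 = -9191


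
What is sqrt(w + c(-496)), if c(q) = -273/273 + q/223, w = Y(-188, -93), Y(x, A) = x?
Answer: I*sqrt(9509389)/223 ≈ 13.828*I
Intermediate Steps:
w = -188
c(q) = -1 + q/223 (c(q) = -273*1/273 + q*(1/223) = -1 + q/223)
sqrt(w + c(-496)) = sqrt(-188 + (-1 + (1/223)*(-496))) = sqrt(-188 + (-1 - 496/223)) = sqrt(-188 - 719/223) = sqrt(-42643/223) = I*sqrt(9509389)/223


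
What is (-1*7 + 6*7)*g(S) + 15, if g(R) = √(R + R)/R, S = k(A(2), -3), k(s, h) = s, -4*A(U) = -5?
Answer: 15 + 14*√10 ≈ 59.272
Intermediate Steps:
A(U) = 5/4 (A(U) = -¼*(-5) = 5/4)
S = 5/4 ≈ 1.2500
g(R) = √2/√R (g(R) = √(2*R)/R = (√2*√R)/R = √2/√R)
(-1*7 + 6*7)*g(S) + 15 = (-1*7 + 6*7)*(√2/√(5/4)) + 15 = (-7 + 42)*(√2*(2*√5/5)) + 15 = 35*(2*√10/5) + 15 = 14*√10 + 15 = 15 + 14*√10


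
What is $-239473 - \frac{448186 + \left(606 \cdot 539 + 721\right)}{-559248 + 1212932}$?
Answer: $- \frac{156540444073}{653684} \approx -2.3947 \cdot 10^{5}$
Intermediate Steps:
$-239473 - \frac{448186 + \left(606 \cdot 539 + 721\right)}{-559248 + 1212932} = -239473 - \frac{448186 + \left(326634 + 721\right)}{653684} = -239473 - \left(448186 + 327355\right) \frac{1}{653684} = -239473 - 775541 \cdot \frac{1}{653684} = -239473 - \frac{775541}{653684} = - \frac{156540444073}{653684}$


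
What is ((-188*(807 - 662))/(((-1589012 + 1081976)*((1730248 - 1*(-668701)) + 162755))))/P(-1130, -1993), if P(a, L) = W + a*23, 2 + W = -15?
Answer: -5/6195867941304 ≈ -8.0699e-13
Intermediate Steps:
W = -17 (W = -2 - 15 = -17)
P(a, L) = -17 + 23*a (P(a, L) = -17 + a*23 = -17 + 23*a)
((-188*(807 - 662))/(((-1589012 + 1081976)*((1730248 - 1*(-668701)) + 162755))))/P(-1130, -1993) = ((-188*(807 - 662))/(((-1589012 + 1081976)*((1730248 - 1*(-668701)) + 162755))))/(-17 + 23*(-1130)) = ((-188*145)/((-507036*((1730248 + 668701) + 162755))))/(-17 - 25990) = -27260*(-1/(507036*(2398949 + 162755)))/(-26007) = -27260/((-507036*2561704))*(-1/26007) = -27260/(-1298876149344)*(-1/26007) = -27260*(-1/1298876149344)*(-1/26007) = (5/238238472)*(-1/26007) = -5/6195867941304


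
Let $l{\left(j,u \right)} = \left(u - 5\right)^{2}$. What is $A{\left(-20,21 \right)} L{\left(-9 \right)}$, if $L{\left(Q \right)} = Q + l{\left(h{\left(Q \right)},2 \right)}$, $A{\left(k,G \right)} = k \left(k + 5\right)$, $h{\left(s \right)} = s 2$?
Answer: $0$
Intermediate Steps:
$h{\left(s \right)} = 2 s$
$A{\left(k,G \right)} = k \left(5 + k\right)$
$l{\left(j,u \right)} = \left(-5 + u\right)^{2}$
$L{\left(Q \right)} = 9 + Q$ ($L{\left(Q \right)} = Q + \left(-5 + 2\right)^{2} = Q + \left(-3\right)^{2} = Q + 9 = 9 + Q$)
$A{\left(-20,21 \right)} L{\left(-9 \right)} = - 20 \left(5 - 20\right) \left(9 - 9\right) = \left(-20\right) \left(-15\right) 0 = 300 \cdot 0 = 0$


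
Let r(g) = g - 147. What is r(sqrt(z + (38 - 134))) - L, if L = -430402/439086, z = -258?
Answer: -32057620/219543 + I*sqrt(354) ≈ -146.02 + 18.815*I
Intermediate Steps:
r(g) = -147 + g
L = -215201/219543 (L = -430402*1/439086 = -215201/219543 ≈ -0.98022)
r(sqrt(z + (38 - 134))) - L = (-147 + sqrt(-258 + (38 - 134))) - 1*(-215201/219543) = (-147 + sqrt(-258 - 96)) + 215201/219543 = (-147 + sqrt(-354)) + 215201/219543 = (-147 + I*sqrt(354)) + 215201/219543 = -32057620/219543 + I*sqrt(354)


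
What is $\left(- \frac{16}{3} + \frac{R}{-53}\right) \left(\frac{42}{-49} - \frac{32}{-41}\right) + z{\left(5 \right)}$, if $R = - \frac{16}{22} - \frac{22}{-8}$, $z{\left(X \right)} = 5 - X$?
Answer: $\frac{37579}{91266} \approx 0.41175$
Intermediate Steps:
$R = \frac{89}{44}$ ($R = \left(-16\right) \frac{1}{22} - - \frac{11}{4} = - \frac{8}{11} + \frac{11}{4} = \frac{89}{44} \approx 2.0227$)
$\left(- \frac{16}{3} + \frac{R}{-53}\right) \left(\frac{42}{-49} - \frac{32}{-41}\right) + z{\left(5 \right)} = \left(- \frac{16}{3} + \frac{89}{44 \left(-53\right)}\right) \left(\frac{42}{-49} - \frac{32}{-41}\right) + \left(5 - 5\right) = \left(\left(-16\right) \frac{1}{3} + \frac{89}{44} \left(- \frac{1}{53}\right)\right) \left(42 \left(- \frac{1}{49}\right) - - \frac{32}{41}\right) + \left(5 - 5\right) = \left(- \frac{16}{3} - \frac{89}{2332}\right) \left(- \frac{6}{7} + \frac{32}{41}\right) + 0 = \left(- \frac{37579}{6996}\right) \left(- \frac{22}{287}\right) + 0 = \frac{37579}{91266} + 0 = \frac{37579}{91266}$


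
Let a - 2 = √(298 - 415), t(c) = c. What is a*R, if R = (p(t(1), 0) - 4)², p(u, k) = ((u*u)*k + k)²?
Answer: 32 + 48*I*√13 ≈ 32.0 + 173.07*I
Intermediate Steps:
p(u, k) = (k + k*u²)² (p(u, k) = (u²*k + k)² = (k*u² + k)² = (k + k*u²)²)
a = 2 + 3*I*√13 (a = 2 + √(298 - 415) = 2 + √(-117) = 2 + 3*I*√13 ≈ 2.0 + 10.817*I)
R = 16 (R = (0²*(1 + 1²)² - 4)² = (0*(1 + 1)² - 4)² = (0*2² - 4)² = (0*4 - 4)² = (0 - 4)² = (-4)² = 16)
a*R = (2 + 3*I*√13)*16 = 32 + 48*I*√13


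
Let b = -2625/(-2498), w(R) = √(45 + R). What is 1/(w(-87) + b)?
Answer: 312250/12808133 - 6240004*I*√42/268970793 ≈ 0.024379 - 0.15035*I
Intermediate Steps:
b = 2625/2498 (b = -2625*(-1/2498) = 2625/2498 ≈ 1.0508)
1/(w(-87) + b) = 1/(√(45 - 87) + 2625/2498) = 1/(√(-42) + 2625/2498) = 1/(I*√42 + 2625/2498) = 1/(2625/2498 + I*√42)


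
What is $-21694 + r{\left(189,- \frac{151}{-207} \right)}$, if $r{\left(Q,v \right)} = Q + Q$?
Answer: $-21316$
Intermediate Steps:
$r{\left(Q,v \right)} = 2 Q$
$-21694 + r{\left(189,- \frac{151}{-207} \right)} = -21694 + 2 \cdot 189 = -21694 + 378 = -21316$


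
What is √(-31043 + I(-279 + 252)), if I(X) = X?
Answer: I*√31070 ≈ 176.27*I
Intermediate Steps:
√(-31043 + I(-279 + 252)) = √(-31043 + (-279 + 252)) = √(-31043 - 27) = √(-31070) = I*√31070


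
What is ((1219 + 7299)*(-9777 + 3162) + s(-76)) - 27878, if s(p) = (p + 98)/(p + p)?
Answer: -4284458059/76 ≈ -5.6374e+7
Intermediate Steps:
s(p) = (98 + p)/(2*p) (s(p) = (98 + p)/((2*p)) = (98 + p)*(1/(2*p)) = (98 + p)/(2*p))
((1219 + 7299)*(-9777 + 3162) + s(-76)) - 27878 = ((1219 + 7299)*(-9777 + 3162) + (½)*(98 - 76)/(-76)) - 27878 = (8518*(-6615) + (½)*(-1/76)*22) - 27878 = (-56346570 - 11/76) - 27878 = -4282339331/76 - 27878 = -4284458059/76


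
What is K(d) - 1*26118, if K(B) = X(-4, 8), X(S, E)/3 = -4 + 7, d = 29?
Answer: -26109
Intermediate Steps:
X(S, E) = 9 (X(S, E) = 3*(-4 + 7) = 3*3 = 9)
K(B) = 9
K(d) - 1*26118 = 9 - 1*26118 = 9 - 26118 = -26109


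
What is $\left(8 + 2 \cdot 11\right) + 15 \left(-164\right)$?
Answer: $-2430$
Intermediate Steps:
$\left(8 + 2 \cdot 11\right) + 15 \left(-164\right) = \left(8 + 22\right) - 2460 = 30 - 2460 = -2430$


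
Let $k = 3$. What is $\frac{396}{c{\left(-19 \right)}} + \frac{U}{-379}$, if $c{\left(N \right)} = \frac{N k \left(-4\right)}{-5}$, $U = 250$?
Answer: $- \frac{67285}{7201} \approx -9.3438$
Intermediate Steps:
$c{\left(N \right)} = \frac{12 N}{5}$ ($c{\left(N \right)} = \frac{N 3 \left(-4\right)}{-5} = 3 N \left(-4\right) \left(- \frac{1}{5}\right) = - 12 N \left(- \frac{1}{5}\right) = \frac{12 N}{5}$)
$\frac{396}{c{\left(-19 \right)}} + \frac{U}{-379} = \frac{396}{\frac{12}{5} \left(-19\right)} + \frac{250}{-379} = \frac{396}{- \frac{228}{5}} + 250 \left(- \frac{1}{379}\right) = 396 \left(- \frac{5}{228}\right) - \frac{250}{379} = - \frac{165}{19} - \frac{250}{379} = - \frac{67285}{7201}$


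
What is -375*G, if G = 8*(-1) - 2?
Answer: 3750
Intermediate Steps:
G = -10 (G = -8 - 2 = -10)
-375*G = -375*(-10) = 3750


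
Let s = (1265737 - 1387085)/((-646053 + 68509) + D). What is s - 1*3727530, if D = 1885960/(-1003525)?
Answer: -108020407944175255/28979086428 ≈ -3.7275e+6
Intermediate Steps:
D = -377192/200705 (D = 1885960*(-1/1003525) = -377192/200705 ≈ -1.8793)
s = 6088787585/28979086428 (s = (1265737 - 1387085)/((-646053 + 68509) - 377192/200705) = -121348/(-577544 - 377192/200705) = -121348/(-115916345712/200705) = -121348*(-200705/115916345712) = 6088787585/28979086428 ≈ 0.21011)
s - 1*3727530 = 6088787585/28979086428 - 1*3727530 = 6088787585/28979086428 - 3727530 = -108020407944175255/28979086428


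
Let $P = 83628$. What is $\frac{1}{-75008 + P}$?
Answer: $\frac{1}{8620} \approx 0.00011601$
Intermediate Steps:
$\frac{1}{-75008 + P} = \frac{1}{-75008 + 83628} = \frac{1}{8620}$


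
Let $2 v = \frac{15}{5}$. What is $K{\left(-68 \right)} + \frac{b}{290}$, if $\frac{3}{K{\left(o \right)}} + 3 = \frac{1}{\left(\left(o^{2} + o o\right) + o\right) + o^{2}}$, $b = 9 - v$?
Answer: $- \frac{4679559}{4803676} \approx -0.97416$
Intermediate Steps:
$v = \frac{3}{2}$ ($v = \frac{15 \cdot \frac{1}{5}}{2} = \frac{1}{2} \cdot 3 = \frac{3}{2} \approx 1.5$)
$b = \frac{15}{2}$ ($b = 9 - \frac{3}{2} = \frac{15}{2} \approx 7.5$)
$K{\left(o \right)} = \frac{3}{-3 + \frac{1}{o + 3 o^{2}}}$ ($K{\left(o \right)} = \frac{3}{-3 + \frac{1}{\left(\left(o^{2} + o o\right) + o\right) + o^{2}}} = \frac{3}{-3 + \frac{1}{\left(\left(o^{2} + o^{2}\right) + o\right) + o^{2}}} = \frac{3}{-3 + \frac{1}{\left(2 o^{2} + o\right) + o^{2}}} = \frac{3}{-3 + \frac{1}{\left(o + 2 o^{2}\right) + o^{2}}} = \frac{3}{-3 + \frac{1}{o + 3 o^{2}}}$)
$K{\left(-68 \right)} + \frac{b}{290} = \left(-3\right) \left(-68\right) \frac{1}{-1 + 3 \left(-68\right) + 9 \left(-68\right)^{2}} \left(1 + 3 \left(-68\right)\right) + \frac{1}{290} \cdot \frac{15}{2} = \left(-3\right) \left(-68\right) \frac{1}{-1 - 204 + 9 \cdot 4624} \left(1 - 204\right) + \frac{1}{290} \cdot \frac{15}{2} = \left(-3\right) \left(-68\right) \frac{1}{-1 - 204 + 41616} \left(-203\right) + \frac{3}{116} = \left(-3\right) \left(-68\right) \frac{1}{41411} \left(-203\right) + \frac{3}{116} = - \frac{41412}{41411} + \frac{3}{116} = - \frac{4679559}{4803676}$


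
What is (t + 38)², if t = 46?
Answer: 7056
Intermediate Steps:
(t + 38)² = (46 + 38)² = 84² = 7056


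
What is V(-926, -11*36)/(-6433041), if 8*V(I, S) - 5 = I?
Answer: 307/17154776 ≈ 1.7896e-5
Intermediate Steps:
V(I, S) = 5/8 + I/8
V(-926, -11*36)/(-6433041) = (5/8 + (1/8)*(-926))/(-6433041) = (5/8 - 463/4)*(-1/6433041) = -921/8*(-1/6433041) = 307/17154776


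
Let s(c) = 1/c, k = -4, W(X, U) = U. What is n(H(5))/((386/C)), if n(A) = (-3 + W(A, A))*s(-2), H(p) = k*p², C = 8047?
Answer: 828841/772 ≈ 1073.6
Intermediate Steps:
H(p) = -4*p²
n(A) = 3/2 - A/2 (n(A) = (-3 + A)/(-2) = (-3 + A)*(-½) = 3/2 - A/2)
n(H(5))/((386/C)) = (3/2 - (-2)*5²)/((386/8047)) = (3/2 - (-2)*25)/((386*(1/8047))) = (3/2 - ½*(-100))/(386/8047) = (3/2 + 50)*(8047/386) = (103/2)*(8047/386) = 828841/772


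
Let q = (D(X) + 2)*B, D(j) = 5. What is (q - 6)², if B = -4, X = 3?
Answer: 1156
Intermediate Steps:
q = -28 (q = (5 + 2)*(-4) = 7*(-4) = -28)
(q - 6)² = (-28 - 6)² = (-34)² = 1156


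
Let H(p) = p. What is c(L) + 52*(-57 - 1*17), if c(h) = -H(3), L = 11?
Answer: -3851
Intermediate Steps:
c(h) = -3 (c(h) = -1*3 = -3)
c(L) + 52*(-57 - 1*17) = -3 + 52*(-57 - 1*17) = -3 + 52*(-57 - 17) = -3 + 52*(-74) = -3 - 3848 = -3851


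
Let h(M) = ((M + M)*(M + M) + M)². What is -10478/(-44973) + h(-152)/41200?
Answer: 23927477911238/115805475 ≈ 2.0662e+5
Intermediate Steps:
h(M) = (M + 4*M²)² (h(M) = ((2*M)*(2*M) + M)² = (4*M² + M)² = (M + 4*M²)²)
-10478/(-44973) + h(-152)/41200 = -10478/(-44973) + ((-152)²*(1 + 4*(-152))²)/41200 = -10478*(-1/44973) + (23104*(1 - 608)²)*(1/41200) = 10478/44973 + (23104*(-607)²)*(1/41200) = 10478/44973 + (23104*368449)*(1/41200) = 10478/44973 + 8512645696*(1/41200) = 10478/44973 + 532040356/2575 = 23927477911238/115805475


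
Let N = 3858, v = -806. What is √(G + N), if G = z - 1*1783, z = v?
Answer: 3*√141 ≈ 35.623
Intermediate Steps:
z = -806
G = -2589 (G = -806 - 1*1783 = -806 - 1783 = -2589)
√(G + N) = √(-2589 + 3858) = √1269 = 3*√141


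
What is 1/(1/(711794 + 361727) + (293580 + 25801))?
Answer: 1073521/342862210502 ≈ 3.1311e-6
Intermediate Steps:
1/(1/(711794 + 361727) + (293580 + 25801)) = 1/(1/1073521 + 319381) = 1/(342862210502/1073521) = 1073521/342862210502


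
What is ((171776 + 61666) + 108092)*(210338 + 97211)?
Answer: 105038440166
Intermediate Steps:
((171776 + 61666) + 108092)*(210338 + 97211) = (233442 + 108092)*307549 = 341534*307549 = 105038440166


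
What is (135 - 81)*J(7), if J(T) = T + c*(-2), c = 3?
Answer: 54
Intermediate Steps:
J(T) = -6 + T (J(T) = T + 3*(-2) = T - 6 = -6 + T)
(135 - 81)*J(7) = (135 - 81)*(-6 + 7) = 54*1 = 54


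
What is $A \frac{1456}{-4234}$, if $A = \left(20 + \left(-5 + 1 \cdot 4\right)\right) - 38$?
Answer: $\frac{13832}{2117} \approx 6.5338$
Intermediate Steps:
$A = -19$ ($A = \left(20 + \left(-5 + 4\right)\right) - 38 = \left(20 - 1\right) - 38 = 19 - 38 = -19$)
$A \frac{1456}{-4234} = - 19 \frac{1456}{-4234} = - 19 \cdot 1456 \left(- \frac{1}{4234}\right) = \left(-19\right) \left(- \frac{728}{2117}\right) = \frac{13832}{2117}$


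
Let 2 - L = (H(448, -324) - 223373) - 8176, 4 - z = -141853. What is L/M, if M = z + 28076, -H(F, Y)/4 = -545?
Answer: 229371/169933 ≈ 1.3498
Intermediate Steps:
z = 141857 (z = 4 - 1*(-141853) = 4 + 141853 = 141857)
H(F, Y) = 2180 (H(F, Y) = -4*(-545) = 2180)
M = 169933 (M = 141857 + 28076 = 169933)
L = 229371 (L = 2 - ((2180 - 223373) - 8176) = 2 - (-221193 - 8176) = 2 - 1*(-229369) = 2 + 229369 = 229371)
L/M = 229371/169933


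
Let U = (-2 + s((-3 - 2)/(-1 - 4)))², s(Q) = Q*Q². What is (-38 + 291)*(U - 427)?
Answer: -107778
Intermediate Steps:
s(Q) = Q³
U = 1 (U = (-2 + ((-3 - 2)/(-1 - 4))³)² = (-2 + (-5/(-5))³)² = (-2 + (-5*(-⅕))³)² = (-2 + 1³)² = (-2 + 1)² = (-1)² = 1)
(-38 + 291)*(U - 427) = (-38 + 291)*(1 - 427) = 253*(-426) = -107778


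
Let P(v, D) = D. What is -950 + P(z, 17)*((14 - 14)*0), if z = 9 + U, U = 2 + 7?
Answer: -950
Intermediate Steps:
U = 9
z = 18 (z = 9 + 9 = 18)
-950 + P(z, 17)*((14 - 14)*0) = -950 + 17*((14 - 14)*0) = -950 + 17*(0*0) = -950 + 17*0 = -950 + 0 = -950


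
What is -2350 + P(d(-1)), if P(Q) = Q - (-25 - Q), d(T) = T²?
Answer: -2323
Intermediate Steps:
P(Q) = 25 + 2*Q (P(Q) = Q + (25 + Q) = 25 + 2*Q)
-2350 + P(d(-1)) = -2350 + (25 + 2*(-1)²) = -2350 + (25 + 2*1) = -2350 + (25 + 2) = -2350 + 27 = -2323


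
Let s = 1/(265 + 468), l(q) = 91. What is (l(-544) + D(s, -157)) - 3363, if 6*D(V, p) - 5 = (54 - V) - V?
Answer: -4782337/1466 ≈ -3262.2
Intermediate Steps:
s = 1/733 ≈ 0.0013643
D(V, p) = 59/6 - V/3 (D(V, p) = ⅚ + ((54 - V) - V)/6 = ⅚ + (54 - 2*V)/6 = ⅚ + (9 - V/3) = 59/6 - V/3)
(l(-544) + D(s, -157)) - 3363 = (91 + (59/6 - ⅓*1/733)) - 3363 = (91 + (59/6 - 1/2199)) - 3363 = (91 + 14415/1466) - 3363 = 147821/1466 - 3363 = -4782337/1466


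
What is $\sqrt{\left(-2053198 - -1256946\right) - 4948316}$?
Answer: $2 i \sqrt{1436142} \approx 2396.8 i$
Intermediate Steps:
$\sqrt{\left(-2053198 - -1256946\right) - 4948316} = \sqrt{\left(-2053198 + 1256946\right) - 4948316} = \sqrt{-796252 - 4948316} = \sqrt{-5744568} = 2 i \sqrt{1436142}$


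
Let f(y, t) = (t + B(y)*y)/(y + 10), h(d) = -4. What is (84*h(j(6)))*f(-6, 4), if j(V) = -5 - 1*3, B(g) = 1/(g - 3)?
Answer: -392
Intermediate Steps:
B(g) = 1/(-3 + g)
j(V) = -8 (j(V) = -5 - 3 = -8)
f(y, t) = (t + y/(-3 + y))/(10 + y) (f(y, t) = (t + y/(-3 + y))/(y + 10) = (t + y/(-3 + y))/(10 + y))
(84*h(j(6)))*f(-6, 4) = (84*(-4))*((-6 + 4*(-3 - 6))/((-3 - 6)*(10 - 6))) = -336*(-6 + 4*(-9))/((-9)*4) = -(-112)*(-6 - 36)/(3*4) = -(-112)*(-42)/(3*4) = -336*7/6 = -392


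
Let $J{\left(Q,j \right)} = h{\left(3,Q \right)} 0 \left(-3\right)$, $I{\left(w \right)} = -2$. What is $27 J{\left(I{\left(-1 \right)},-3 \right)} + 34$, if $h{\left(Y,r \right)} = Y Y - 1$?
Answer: $34$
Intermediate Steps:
$h{\left(Y,r \right)} = -1 + Y^{2}$ ($h{\left(Y,r \right)} = Y^{2} - 1 = -1 + Y^{2}$)
$J{\left(Q,j \right)} = 0$ ($J{\left(Q,j \right)} = \left(-1 + 3^{2}\right) 0 \left(-3\right) = \left(-1 + 9\right) 0 \left(-3\right) = 8 \cdot 0 \left(-3\right) = 0 \left(-3\right) = 0$)
$27 J{\left(I{\left(-1 \right)},-3 \right)} + 34 = 27 \cdot 0 + 34 = 0 + 34 = 34$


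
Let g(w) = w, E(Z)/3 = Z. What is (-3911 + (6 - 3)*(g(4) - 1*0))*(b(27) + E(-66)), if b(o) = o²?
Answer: -2070369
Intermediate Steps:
E(Z) = 3*Z
(-3911 + (6 - 3)*(g(4) - 1*0))*(b(27) + E(-66)) = (-3911 + (6 - 3)*(4 - 1*0))*(27² + 3*(-66)) = (-3911 + 3*(4 + 0))*(729 - 198) = (-3911 + 3*4)*531 = (-3911 + 12)*531 = -3899*531 = -2070369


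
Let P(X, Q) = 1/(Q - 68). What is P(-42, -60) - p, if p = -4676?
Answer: 598527/128 ≈ 4676.0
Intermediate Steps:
P(X, Q) = 1/(-68 + Q)
P(-42, -60) - p = 1/(-68 - 60) - 1*(-4676) = 1/(-128) + 4676 = -1/128 + 4676 = 598527/128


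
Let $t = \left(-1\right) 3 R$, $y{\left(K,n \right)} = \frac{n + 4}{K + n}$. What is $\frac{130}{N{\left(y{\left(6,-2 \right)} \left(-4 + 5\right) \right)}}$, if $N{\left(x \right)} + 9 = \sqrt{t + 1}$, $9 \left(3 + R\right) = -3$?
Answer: $- \frac{117}{7} - \frac{13 \sqrt{11}}{7} \approx -22.874$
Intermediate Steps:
$R = - \frac{10}{3}$ ($R = -3 + \frac{1}{9} \left(-3\right) = -3 - \frac{1}{3} = - \frac{10}{3} \approx -3.3333$)
$y{\left(K,n \right)} = \frac{4 + n}{K + n}$
$t = 10$ ($t = \left(-1\right) 3 \left(- \frac{10}{3}\right) = \left(-3\right) \left(- \frac{10}{3}\right) = 10$)
$N{\left(x \right)} = -9 + \sqrt{11}$ ($N{\left(x \right)} = -9 + \sqrt{10 + 1} = -9 + \sqrt{11}$)
$\frac{130}{N{\left(y{\left(6,-2 \right)} \left(-4 + 5\right) \right)}} = \frac{130}{-9 + \sqrt{11}}$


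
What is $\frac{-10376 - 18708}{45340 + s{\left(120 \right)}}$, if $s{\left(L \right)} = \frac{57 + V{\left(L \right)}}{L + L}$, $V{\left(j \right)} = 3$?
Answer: $- \frac{116336}{181361} \approx -0.64146$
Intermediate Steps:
$s{\left(L \right)} = \frac{30}{L}$ ($s{\left(L \right)} = \frac{57 + 3}{L + L} = \frac{60}{2 L} = 60 \frac{1}{2 L} = \frac{30}{L}$)
$\frac{-10376 - 18708}{45340 + s{\left(120 \right)}} = \frac{-10376 - 18708}{45340 + \frac{30}{120}} = - \frac{29084}{45340 + 30 \cdot \frac{1}{120}} = - \frac{29084}{45340 + \frac{1}{4}} = - \frac{29084}{\frac{181361}{4}} = \left(-29084\right) \frac{4}{181361} = - \frac{116336}{181361}$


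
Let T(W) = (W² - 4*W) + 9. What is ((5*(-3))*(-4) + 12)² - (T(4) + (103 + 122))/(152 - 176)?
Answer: 20775/4 ≈ 5193.8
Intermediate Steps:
T(W) = 9 + W² - 4*W
((5*(-3))*(-4) + 12)² - (T(4) + (103 + 122))/(152 - 176) = ((5*(-3))*(-4) + 12)² - ((9 + 4² - 4*4) + (103 + 122))/(152 - 176) = (-15*(-4) + 12)² - ((9 + 16 - 16) + 225)/(-24) = (60 + 12)² - (9 + 225)*(-1)/24 = 72² - 234*(-1)/24 = 5184 - 1*(-39/4) = 5184 + 39/4 = 20775/4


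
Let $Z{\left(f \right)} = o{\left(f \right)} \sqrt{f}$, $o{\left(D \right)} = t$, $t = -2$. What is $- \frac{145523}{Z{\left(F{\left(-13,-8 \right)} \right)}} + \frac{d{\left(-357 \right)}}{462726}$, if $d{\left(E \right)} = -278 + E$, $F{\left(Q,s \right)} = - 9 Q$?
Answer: $- \frac{635}{462726} + \frac{145523 \sqrt{13}}{78} \approx 6726.8$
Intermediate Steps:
$o{\left(D \right)} = -2$
$Z{\left(f \right)} = - 2 \sqrt{f}$
$- \frac{145523}{Z{\left(F{\left(-13,-8 \right)} \right)}} + \frac{d{\left(-357 \right)}}{462726} = - \frac{145523}{\left(-2\right) \sqrt{\left(-9\right) \left(-13\right)}} + \frac{-278 - 357}{462726} = - \frac{145523}{\left(-2\right) \sqrt{117}} - \frac{635}{462726} = - \frac{145523}{\left(-2\right) 3 \sqrt{13}} - \frac{635}{462726} = - \frac{145523}{\left(-6\right) \sqrt{13}} - \frac{635}{462726} = - 145523 \left(- \frac{\sqrt{13}}{78}\right) - \frac{635}{462726} = \frac{145523 \sqrt{13}}{78} - \frac{635}{462726} = - \frac{635}{462726} + \frac{145523 \sqrt{13}}{78}$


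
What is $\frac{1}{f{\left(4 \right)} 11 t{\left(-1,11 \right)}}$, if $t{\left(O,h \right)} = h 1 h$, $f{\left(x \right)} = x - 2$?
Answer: $\frac{1}{2662} \approx 0.00037566$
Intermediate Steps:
$f{\left(x \right)} = -2 + x$
$t{\left(O,h \right)} = h^{2}$ ($t{\left(O,h \right)} = h h = h^{2}$)
$\frac{1}{f{\left(4 \right)} 11 t{\left(-1,11 \right)}} = \frac{1}{\left(-2 + 4\right) 11 \cdot 11^{2}} = \frac{1}{2 \cdot 11 \cdot 121} = \frac{1}{22 \cdot 121} = \frac{1}{2662}$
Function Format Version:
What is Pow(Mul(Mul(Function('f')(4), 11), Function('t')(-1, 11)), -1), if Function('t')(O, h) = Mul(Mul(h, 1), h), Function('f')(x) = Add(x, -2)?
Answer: Rational(1, 2662) ≈ 0.00037566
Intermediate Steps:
Function('f')(x) = Add(-2, x)
Function('t')(O, h) = Pow(h, 2) (Function('t')(O, h) = Mul(h, h) = Pow(h, 2))
Pow(Mul(Mul(Function('f')(4), 11), Function('t')(-1, 11)), -1) = Pow(Mul(Mul(Add(-2, 4), 11), Pow(11, 2)), -1) = Pow(Mul(Mul(2, 11), 121), -1) = Pow(Mul(22, 121), -1) = Pow(2662, -1) = Rational(1, 2662)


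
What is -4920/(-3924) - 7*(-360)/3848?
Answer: 300215/157287 ≈ 1.9087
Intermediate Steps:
-4920/(-3924) - 7*(-360)/3848 = -4920*(-1/3924) + 2520*(1/3848) = 410/327 + 315/481 = 300215/157287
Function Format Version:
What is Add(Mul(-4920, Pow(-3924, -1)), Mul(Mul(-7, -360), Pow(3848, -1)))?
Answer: Rational(300215, 157287) ≈ 1.9087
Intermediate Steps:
Add(Mul(-4920, Pow(-3924, -1)), Mul(Mul(-7, -360), Pow(3848, -1))) = Add(Mul(-4920, Rational(-1, 3924)), Mul(2520, Rational(1, 3848))) = Add(Rational(410, 327), Rational(315, 481)) = Rational(300215, 157287)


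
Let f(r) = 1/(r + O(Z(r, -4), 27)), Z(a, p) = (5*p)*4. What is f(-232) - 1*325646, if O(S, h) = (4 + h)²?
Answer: -237395933/729 ≈ -3.2565e+5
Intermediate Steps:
Z(a, p) = 20*p
f(r) = 1/(961 + r) (f(r) = 1/(r + (4 + 27)²) = 1/(r + 31²) = 1/(r + 961) = 1/(961 + r))
f(-232) - 1*325646 = 1/(961 - 232) - 1*325646 = 1/729 - 325646 = -237395933/729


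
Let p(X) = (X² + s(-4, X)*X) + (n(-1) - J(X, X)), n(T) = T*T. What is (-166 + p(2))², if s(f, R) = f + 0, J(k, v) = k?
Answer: 29241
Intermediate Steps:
n(T) = T²
s(f, R) = f
p(X) = 1 + X² - 5*X (p(X) = (X² - 4*X) + ((-1)² - X) = (X² - 4*X) + (1 - X) = 1 + X² - 5*X)
(-166 + p(2))² = (-166 + (1 + 2² - 5*2))² = (-166 + (1 + 4 - 10))² = (-166 - 5)² = (-171)² = 29241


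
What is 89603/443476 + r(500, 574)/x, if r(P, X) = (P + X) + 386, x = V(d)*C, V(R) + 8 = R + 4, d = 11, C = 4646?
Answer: 1780771863/7211363236 ≈ 0.24694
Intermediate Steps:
V(R) = -4 + R (V(R) = -8 + (R + 4) = -8 + (4 + R) = -4 + R)
x = 32522 (x = (-4 + 11)*4646 = 7*4646 = 32522)
r(P, X) = 386 + P + X
89603/443476 + r(500, 574)/x = 89603/443476 + (386 + 500 + 574)/32522 = 89603*(1/443476) + 1460*(1/32522) = 89603/443476 + 730/16261 = 1780771863/7211363236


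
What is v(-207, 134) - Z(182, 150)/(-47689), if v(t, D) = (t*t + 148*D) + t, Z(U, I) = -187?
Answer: 2979322399/47689 ≈ 62474.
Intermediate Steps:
v(t, D) = t + t² + 148*D (v(t, D) = (t² + 148*D) + t = t + t² + 148*D)
v(-207, 134) - Z(182, 150)/(-47689) = (-207 + (-207)² + 148*134) - (-187)/(-47689) = (-207 + 42849 + 19832) - (-187)*(-1)/47689 = 62474 - 1*187/47689 = 62474 - 187/47689 = 2979322399/47689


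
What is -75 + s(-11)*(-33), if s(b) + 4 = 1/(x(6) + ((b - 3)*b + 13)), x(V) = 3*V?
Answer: 10512/185 ≈ 56.822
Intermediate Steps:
s(b) = -4 + 1/(31 + b*(-3 + b)) (s(b) = -4 + 1/(3*6 + ((b - 3)*b + 13)) = -4 + 1/(18 + ((-3 + b)*b + 13)) = -4 + 1/(18 + (b*(-3 + b) + 13)) = -4 + 1/(18 + (13 + b*(-3 + b))) = -4 + 1/(31 + b*(-3 + b)))
-75 + s(-11)*(-33) = -75 + ((-123 - 4*(-11)² + 12*(-11))/(31 + (-11)² - 3*(-11)))*(-33) = -75 + ((-123 - 4*121 - 132)/(31 + 121 + 33))*(-33) = -75 + ((-123 - 484 - 132)/185)*(-33) = -75 + ((1/185)*(-739))*(-33) = -75 - 739/185*(-33) = -75 + 24387/185 = 10512/185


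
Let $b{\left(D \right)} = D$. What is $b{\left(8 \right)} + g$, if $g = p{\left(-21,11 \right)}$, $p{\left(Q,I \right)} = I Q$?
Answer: $-223$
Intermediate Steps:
$g = -231$ ($g = 11 \left(-21\right) = -231$)
$b{\left(8 \right)} + g = 8 - 231 = -223$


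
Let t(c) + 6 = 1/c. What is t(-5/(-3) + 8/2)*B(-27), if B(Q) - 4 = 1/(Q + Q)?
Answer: -2365/102 ≈ -23.186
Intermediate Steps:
t(c) = -6 + 1/c
B(Q) = 4 + 1/(2*Q) (B(Q) = 4 + 1/(Q + Q) = 4 + 1/(2*Q))
t(-5/(-3) + 8/2)*B(-27) = (-6 + 1/(-5/(-3) + 8/2))*(4 + (1/2)/(-27)) = (-6 + 1/(-5*(-1/3) + 8*(1/2)))*(4 + (1/2)*(-1/27)) = (-6 + 1/(5/3 + 4))*(4 - 1/54) = (-6 + 1/(17/3))*(215/54) = (-6 + 3/17)*(215/54) = -99/17*215/54 = -2365/102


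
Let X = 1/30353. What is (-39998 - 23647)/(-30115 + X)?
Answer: 1931816685/914080594 ≈ 2.1134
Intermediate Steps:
X = 1/30353 ≈ 3.2946e-5
(-39998 - 23647)/(-30115 + X) = (-39998 - 23647)/(-30115 + 1/30353) = -63645/(-914080594/30353) = -63645*(-30353/914080594) = 1931816685/914080594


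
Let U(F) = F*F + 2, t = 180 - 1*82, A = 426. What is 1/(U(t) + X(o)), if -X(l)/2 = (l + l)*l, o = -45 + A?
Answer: -1/571038 ≈ -1.7512e-6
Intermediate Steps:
o = 381 (o = -45 + 426 = 381)
X(l) = -4*l² (X(l) = -2*(l + l)*l = -2*2*l*l = -4*l²)
t = 98 (t = 180 - 82 = 98)
U(F) = 2 + F² (U(F) = F² + 2 = 2 + F²)
1/(U(t) + X(o)) = 1/((2 + 98²) - 4*381²) = 1/((2 + 9604) - 4*145161) = 1/(9606 - 580644) = 1/(-571038) = -1/571038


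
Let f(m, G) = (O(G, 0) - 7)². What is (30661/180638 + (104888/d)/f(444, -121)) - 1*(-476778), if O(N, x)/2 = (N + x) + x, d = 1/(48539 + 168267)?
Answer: 9447560868695489/11199736638 ≈ 8.4355e+5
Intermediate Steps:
d = 1/216806 ≈ 4.6124e-6
O(N, x) = 2*N + 4*x (O(N, x) = 2*((N + x) + x) = 2*(N + 2*x) = 2*N + 4*x)
f(m, G) = (-7 + 2*G)² (f(m, G) = ((2*G + 4*0) - 7)² = ((2*G + 0) - 7)² = (2*G - 7)² = (-7 + 2*G)²)
(30661/180638 + (104888/d)/f(444, -121)) - 1*(-476778) = (30661/180638 + (104888/(1/216806))/((-7 + 2*(-121))²)) - 1*(-476778) = (30661*(1/180638) + (104888*216806)/((-7 - 242)²)) + 476778 = (30661/180638 + 22740347728/((-249)²)) + 476778 = (30661/180638 + 22740347728/62001) + 476778 = 4107772833903125/11199736638 + 476778 = 9447560868695489/11199736638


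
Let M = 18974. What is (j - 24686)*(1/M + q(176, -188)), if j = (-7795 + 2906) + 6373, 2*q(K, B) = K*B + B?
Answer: 3662312857011/9487 ≈ 3.8603e+8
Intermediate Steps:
q(K, B) = B/2 + B*K/2 (q(K, B) = (K*B + B)/2 = (B*K + B)/2 = (B + B*K)/2 = B/2 + B*K/2)
j = 1484 (j = -4889 + 6373 = 1484)
(j - 24686)*(1/M + q(176, -188)) = (1484 - 24686)*(1/18974 + (½)*(-188)*(1 + 176)) = -23202*(1/18974 + (½)*(-188)*177) = -23202*(1/18974 - 16638) = -23202*(-315689411/18974) = 3662312857011/9487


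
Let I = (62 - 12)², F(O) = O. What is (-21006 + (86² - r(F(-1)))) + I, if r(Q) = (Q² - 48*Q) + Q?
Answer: -11158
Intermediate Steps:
I = 2500 (I = 50² = 2500)
r(Q) = Q² - 47*Q
(-21006 + (86² - r(F(-1)))) + I = (-21006 + (86² - (-1)*(-47 - 1))) + 2500 = (-21006 + (7396 - (-1)*(-48))) + 2500 = (-21006 + (7396 - 1*48)) + 2500 = (-21006 + (7396 - 48)) + 2500 = (-21006 + 7348) + 2500 = -13658 + 2500 = -11158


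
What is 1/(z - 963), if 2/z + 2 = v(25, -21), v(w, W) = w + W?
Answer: -1/962 ≈ -0.0010395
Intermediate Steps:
v(w, W) = W + w
z = 1 (z = 2/(-2 + (-21 + 25)) = 2/(-2 + 4) = 2/2 = 2*(1/2) = 1)
1/(z - 963) = 1/(1 - 963) = 1/(-962) = -1/962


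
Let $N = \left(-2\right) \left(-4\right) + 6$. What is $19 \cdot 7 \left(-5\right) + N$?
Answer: $-651$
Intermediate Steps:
$N = 14$ ($N = 8 + 6 = 14$)
$19 \cdot 7 \left(-5\right) + N = 19 \cdot 7 \left(-5\right) + 14 = 19 \left(-35\right) + 14 = -665 + 14 = -651$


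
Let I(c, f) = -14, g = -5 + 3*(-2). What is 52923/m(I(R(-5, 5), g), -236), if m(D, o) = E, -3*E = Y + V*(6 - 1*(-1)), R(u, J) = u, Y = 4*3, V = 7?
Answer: -158769/61 ≈ -2602.8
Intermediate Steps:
Y = 12
g = -11 (g = -5 - 6 = -11)
E = -61/3 (E = -(12 + 7*(6 - 1*(-1)))/3 = -(12 + 7*(6 + 1))/3 = -(12 + 7*7)/3 = -(12 + 49)/3 = -1/3*61 = -61/3 ≈ -20.333)
m(D, o) = -61/3
52923/m(I(R(-5, 5), g), -236) = 52923/(-61/3) = 52923*(-3/61) = -158769/61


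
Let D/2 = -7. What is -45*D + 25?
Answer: 655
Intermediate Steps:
D = -14 (D = 2*(-7) = -14)
-45*D + 25 = -45*(-14) + 25 = 630 + 25 = 655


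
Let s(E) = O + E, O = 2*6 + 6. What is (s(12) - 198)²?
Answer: 28224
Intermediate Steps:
O = 18 (O = 12 + 6 = 18)
s(E) = 18 + E
(s(12) - 198)² = ((18 + 12) - 198)² = (30 - 198)² = (-168)² = 28224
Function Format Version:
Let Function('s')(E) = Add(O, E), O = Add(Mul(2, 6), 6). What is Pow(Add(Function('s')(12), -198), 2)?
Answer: 28224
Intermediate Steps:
O = 18 (O = Add(12, 6) = 18)
Function('s')(E) = Add(18, E)
Pow(Add(Function('s')(12), -198), 2) = Pow(Add(Add(18, 12), -198), 2) = Pow(Add(30, -198), 2) = Pow(-168, 2) = 28224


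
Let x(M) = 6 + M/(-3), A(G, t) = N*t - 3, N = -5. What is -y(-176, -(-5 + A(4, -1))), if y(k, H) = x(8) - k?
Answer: -538/3 ≈ -179.33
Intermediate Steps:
A(G, t) = -3 - 5*t (A(G, t) = -5*t - 3 = -3 - 5*t)
x(M) = 6 - M/3
y(k, H) = 10/3 - k (y(k, H) = (6 - ⅓*8) - k = (6 - 8/3) - k = 10/3 - k)
-y(-176, -(-5 + A(4, -1))) = -(10/3 - 1*(-176)) = -(10/3 + 176) = -1*538/3 = -538/3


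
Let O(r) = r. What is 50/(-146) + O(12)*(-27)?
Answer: -23677/73 ≈ -324.34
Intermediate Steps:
50/(-146) + O(12)*(-27) = 50/(-146) + 12*(-27) = 50*(-1/146) - 324 = -25/73 - 324 = -23677/73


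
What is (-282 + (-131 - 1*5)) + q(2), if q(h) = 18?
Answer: -400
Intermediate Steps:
(-282 + (-131 - 1*5)) + q(2) = (-282 + (-131 - 1*5)) + 18 = (-282 + (-131 - 5)) + 18 = (-282 - 136) + 18 = -418 + 18 = -400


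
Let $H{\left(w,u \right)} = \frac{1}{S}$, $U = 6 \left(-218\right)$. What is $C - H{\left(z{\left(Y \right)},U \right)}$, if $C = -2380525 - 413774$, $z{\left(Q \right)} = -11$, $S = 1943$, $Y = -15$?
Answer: $- \frac{5429322958}{1943} \approx -2.7943 \cdot 10^{6}$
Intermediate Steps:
$U = -1308$
$H{\left(w,u \right)} = \frac{1}{1943}$
$C = -2794299$
$C - H{\left(z{\left(Y \right)},U \right)} = -2794299 - \frac{1}{1943} = - \frac{5429322958}{1943}$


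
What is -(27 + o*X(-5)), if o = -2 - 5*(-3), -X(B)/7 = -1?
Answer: -118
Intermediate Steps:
X(B) = 7 (X(B) = -7*(-1) = 7)
o = 13 (o = -2 + 15 = 13)
-(27 + o*X(-5)) = -(27 + 13*7) = -(27 + 91) = -1*118 = -118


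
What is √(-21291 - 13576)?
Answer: I*√34867 ≈ 186.73*I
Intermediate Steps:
√(-21291 - 13576) = √(-34867) = I*√34867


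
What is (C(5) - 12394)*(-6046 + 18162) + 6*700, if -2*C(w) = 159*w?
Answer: -154977614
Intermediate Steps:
C(w) = -159*w/2
(C(5) - 12394)*(-6046 + 18162) + 6*700 = (-159/2*5 - 12394)*(-6046 + 18162) + 6*700 = (-795/2 - 12394)*12116 + 4200 = -25583/2*12116 + 4200 = -154981814 + 4200 = -154977614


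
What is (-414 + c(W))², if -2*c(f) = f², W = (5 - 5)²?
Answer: 171396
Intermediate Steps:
W = 0 (W = 0² = 0)
c(f) = -f²/2
(-414 + c(W))² = (-414 - ½*0²)² = (-414 - ½*0)² = (-414 + 0)² = (-414)² = 171396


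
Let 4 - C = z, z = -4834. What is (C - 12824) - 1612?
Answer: -9598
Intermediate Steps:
C = 4838 (C = 4 - 1*(-4834) = 4 + 4834 = 4838)
(C - 12824) - 1612 = (4838 - 12824) - 1612 = -7986 - 1612 = -9598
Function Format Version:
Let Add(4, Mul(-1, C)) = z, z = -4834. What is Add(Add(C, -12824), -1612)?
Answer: -9598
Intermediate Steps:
C = 4838 (C = Add(4, Mul(-1, -4834)) = Add(4, 4834) = 4838)
Add(Add(C, -12824), -1612) = Add(Add(4838, -12824), -1612) = Add(-7986, -1612) = -9598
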